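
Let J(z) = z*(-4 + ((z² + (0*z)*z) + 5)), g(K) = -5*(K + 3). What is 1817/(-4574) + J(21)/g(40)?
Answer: -42846523/983410 ≈ -43.569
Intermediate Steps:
g(K) = -15 - 5*K (g(K) = -5*(3 + K) = -15 - 5*K)
J(z) = z*(1 + z²) (J(z) = z*(-4 + ((z² + 0*z) + 5)) = z*(-4 + ((z² + 0) + 5)) = z*(-4 + (z² + 5)) = z*(-4 + (5 + z²)) = z*(1 + z²))
1817/(-4574) + J(21)/g(40) = 1817/(-4574) + (21 + 21³)/(-15 - 5*40) = 1817*(-1/4574) + (21 + 9261)/(-15 - 200) = -1817/4574 + 9282/(-215) = -1817/4574 + 9282*(-1/215) = -1817/4574 - 9282/215 = -42846523/983410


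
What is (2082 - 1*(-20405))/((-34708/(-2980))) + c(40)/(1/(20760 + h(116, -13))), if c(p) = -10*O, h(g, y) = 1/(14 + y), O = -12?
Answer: 21633936455/8677 ≈ 2.4933e+6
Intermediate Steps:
c(p) = 120 (c(p) = -10*(-12) = 120)
(2082 - 1*(-20405))/((-34708/(-2980))) + c(40)/(1/(20760 + h(116, -13))) = (2082 - 1*(-20405))/((-34708/(-2980))) + 120/(1/(20760 + 1/(14 - 13))) = (2082 + 20405)/((-34708*(-1/2980))) + 120/(1/(20760 + 1/1)) = 22487/(8677/745) + 120/(1/(20760 + 1)) = 22487*(745/8677) + 120/(1/20761) = 16752815/8677 + 120/(1/20761) = 16752815/8677 + 120*20761 = 16752815/8677 + 2491320 = 21633936455/8677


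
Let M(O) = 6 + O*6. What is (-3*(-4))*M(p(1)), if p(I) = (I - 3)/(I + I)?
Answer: 0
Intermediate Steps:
p(I) = (-3 + I)/(2*I) (p(I) = (-3 + I)/((2*I)) = (-3 + I)*(1/(2*I)) = (-3 + I)/(2*I))
M(O) = 6 + 6*O
(-3*(-4))*M(p(1)) = (-3*(-4))*(6 + 6*((½)*(-3 + 1)/1)) = 12*(6 + 6*((½)*1*(-2))) = 12*(6 + 6*(-1)) = 12*(6 - 6) = 12*0 = 0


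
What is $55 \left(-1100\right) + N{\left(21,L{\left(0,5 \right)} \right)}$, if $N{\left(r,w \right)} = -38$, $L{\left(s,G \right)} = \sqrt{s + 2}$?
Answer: $-60538$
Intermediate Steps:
$L{\left(s,G \right)} = \sqrt{2 + s}$
$55 \left(-1100\right) + N{\left(21,L{\left(0,5 \right)} \right)} = 55 \left(-1100\right) - 38 = -60500 - 38 = -60538$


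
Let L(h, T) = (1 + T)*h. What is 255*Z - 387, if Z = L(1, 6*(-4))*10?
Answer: -59037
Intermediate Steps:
L(h, T) = h*(1 + T)
Z = -230 (Z = (1*(1 + 6*(-4)))*10 = (1*(1 - 24))*10 = (1*(-23))*10 = -23*10 = -230)
255*Z - 387 = 255*(-230) - 387 = -58650 - 387 = -59037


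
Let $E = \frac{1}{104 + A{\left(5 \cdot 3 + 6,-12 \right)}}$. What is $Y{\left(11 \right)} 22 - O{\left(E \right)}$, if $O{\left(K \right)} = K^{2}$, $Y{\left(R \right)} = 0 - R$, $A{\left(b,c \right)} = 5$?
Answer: $- \frac{2875203}{11881} \approx -242.0$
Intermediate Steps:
$E = \frac{1}{109}$ ($E = \frac{1}{104 + 5} = \frac{1}{109} \approx 0.0091743$)
$Y{\left(R \right)} = - R$
$Y{\left(11 \right)} 22 - O{\left(E \right)} = \left(-1\right) 11 \cdot 22 - \left(\frac{1}{109}\right)^{2} = \left(-11\right) 22 - \frac{1}{11881} = -242 - \frac{1}{11881} = - \frac{2875203}{11881}$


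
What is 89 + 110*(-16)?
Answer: -1671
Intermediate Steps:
89 + 110*(-16) = 89 - 1760 = -1671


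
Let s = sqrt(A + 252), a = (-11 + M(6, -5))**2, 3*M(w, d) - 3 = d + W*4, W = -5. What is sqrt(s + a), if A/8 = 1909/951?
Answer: sqrt(303979225 + 1902*sqrt(60608181))/951 ≈ 18.775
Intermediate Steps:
A = 15272/951 (A = 8*(1909/951) = 15272/951 ≈ 16.059)
M(w, d) = -17/3 + d/3 (M(w, d) = 1 + (d - 5*4)/3 = 1 + (d - 20)/3 = 1 + (-20 + d)/3 = 1 + (-20/3 + d/3) = -17/3 + d/3)
a = 3025/9 (a = (-11 + (-17/3 + (1/3)*(-5)))**2 = (-11 + (-17/3 - 5/3))**2 = (-11 - 22/3)**2 = (-55/3)**2 = 3025/9 ≈ 336.11)
s = 2*sqrt(60608181)/951 (s = sqrt(15272/951 + 252) = sqrt(254924/951) = 2*sqrt(60608181)/951 ≈ 16.372)
sqrt(s + a) = sqrt(2*sqrt(60608181)/951 + 3025/9) = sqrt(3025/9 + 2*sqrt(60608181)/951)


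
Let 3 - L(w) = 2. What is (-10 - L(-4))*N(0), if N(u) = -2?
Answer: 22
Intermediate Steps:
L(w) = 1 (L(w) = 3 - 1*2 = 3 - 2 = 1)
(-10 - L(-4))*N(0) = (-10 - 1*1)*(-2) = (-10 - 1)*(-2) = -11*(-2) = 22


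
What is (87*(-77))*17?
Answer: -113883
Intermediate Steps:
(87*(-77))*17 = -6699*17 = -113883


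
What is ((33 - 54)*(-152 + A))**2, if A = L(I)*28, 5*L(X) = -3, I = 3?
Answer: 314140176/25 ≈ 1.2566e+7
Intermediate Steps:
L(X) = -3/5 (L(X) = (1/5)*(-3) = -3/5)
A = -84/5 (A = -3/5*28 = -84/5 ≈ -16.800)
((33 - 54)*(-152 + A))**2 = ((33 - 54)*(-152 - 84/5))**2 = (-21*(-844/5))**2 = (17724/5)**2 = 314140176/25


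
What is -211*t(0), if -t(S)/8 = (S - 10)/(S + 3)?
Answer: -16880/3 ≈ -5626.7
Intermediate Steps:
t(S) = -8*(-10 + S)/(3 + S) (t(S) = -8*(S - 10)/(S + 3) = -8*(-10 + S)/(3 + S))
-211*t(0) = -1688*(10 - 1*0)/(3 + 0) = -1688*(10 + 0)/3 = -1688*10/3 = -211*80/3 = -16880/3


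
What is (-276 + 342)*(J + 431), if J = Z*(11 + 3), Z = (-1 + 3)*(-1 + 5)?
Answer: 35838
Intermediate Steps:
Z = 8 (Z = 2*4 = 8)
J = 112 (J = 8*(11 + 3) = 8*14 = 112)
(-276 + 342)*(J + 431) = (-276 + 342)*(112 + 431) = 66*543 = 35838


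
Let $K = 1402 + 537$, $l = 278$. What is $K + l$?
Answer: $2217$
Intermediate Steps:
$K = 1939$
$K + l = 1939 + 278 = 2217$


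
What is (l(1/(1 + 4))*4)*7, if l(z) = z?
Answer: 28/5 ≈ 5.6000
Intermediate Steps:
(l(1/(1 + 4))*4)*7 = (4/(1 + 4))*7 = (4/5)*7 = ((⅕)*4)*7 = (⅘)*7 = 28/5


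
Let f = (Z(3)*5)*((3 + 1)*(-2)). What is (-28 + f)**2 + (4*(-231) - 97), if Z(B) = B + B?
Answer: 70803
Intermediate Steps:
Z(B) = 2*B
f = -240 (f = ((2*3)*5)*((3 + 1)*(-2)) = (6*5)*(4*(-2)) = 30*(-8) = -240)
(-28 + f)**2 + (4*(-231) - 97) = (-28 - 240)**2 + (4*(-231) - 97) = (-268)**2 + (-924 - 97) = 71824 - 1021 = 70803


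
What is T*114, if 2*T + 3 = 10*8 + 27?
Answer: 5928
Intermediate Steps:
T = 52 (T = -3/2 + (10*8 + 27)/2 = -3/2 + (80 + 27)/2 = -3/2 + (1/2)*107 = -3/2 + 107/2 = 52)
T*114 = 52*114 = 5928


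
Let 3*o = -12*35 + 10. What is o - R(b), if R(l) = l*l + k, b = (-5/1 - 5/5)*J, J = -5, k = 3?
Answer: -3119/3 ≈ -1039.7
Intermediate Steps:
o = -410/3 (o = (-12*35 + 10)/3 = (-420 + 10)/3 = (⅓)*(-410) = -410/3 ≈ -136.67)
b = 30 (b = (-5/1 - 5/5)*(-5) = (-5*1 - 5*⅕)*(-5) = (-5 - 1)*(-5) = -6*(-5) = 30)
R(l) = 3 + l² (R(l) = l*l + 3 = l² + 3 = 3 + l²)
o - R(b) = -410/3 - (3 + 30²) = -410/3 - (3 + 900) = -410/3 - 1*903 = -410/3 - 903 = -3119/3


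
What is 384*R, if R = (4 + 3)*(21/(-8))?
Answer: -7056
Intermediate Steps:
R = -147/8 (R = 7*(21*(-⅛)) = 7*(-21/8) = -147/8 ≈ -18.375)
384*R = 384*(-147/8) = -7056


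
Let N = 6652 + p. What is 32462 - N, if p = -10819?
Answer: 36629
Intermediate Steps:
N = -4167 (N = 6652 - 10819 = -4167)
32462 - N = 32462 - 1*(-4167) = 32462 + 4167 = 36629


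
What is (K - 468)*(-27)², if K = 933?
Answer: 338985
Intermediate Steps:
(K - 468)*(-27)² = (933 - 468)*(-27)² = 465*729 = 338985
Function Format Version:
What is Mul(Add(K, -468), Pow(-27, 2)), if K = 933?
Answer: 338985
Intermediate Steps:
Mul(Add(K, -468), Pow(-27, 2)) = Mul(Add(933, -468), Pow(-27, 2)) = Mul(465, 729) = 338985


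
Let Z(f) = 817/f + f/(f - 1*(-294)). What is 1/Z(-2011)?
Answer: 3452887/2641332 ≈ 1.3073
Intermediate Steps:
Z(f) = 817/f + f/(294 + f) (Z(f) = 817/f + f/(f + 294) = 817/f + f/(294 + f))
1/Z(-2011) = 1/((240198 + (-2011)² + 817*(-2011))/((-2011)*(294 - 2011))) = 1/(-1/2011*(240198 + 4044121 - 1642987)/(-1717)) = 1/(-1/2011*(-1/1717)*2641332) = 1/(2641332/3452887) = 3452887/2641332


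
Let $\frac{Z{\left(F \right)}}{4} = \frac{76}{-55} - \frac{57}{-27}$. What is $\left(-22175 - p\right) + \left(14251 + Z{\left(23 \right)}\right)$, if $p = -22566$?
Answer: $\frac{7249234}{495} \approx 14645.0$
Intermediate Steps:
$Z{\left(F \right)} = \frac{1444}{495}$ ($Z{\left(F \right)} = 4 \left(\frac{76}{-55} - \frac{57}{-27}\right) = 4 \left(76 \left(- \frac{1}{55}\right) - - \frac{19}{9}\right) = 4 \left(- \frac{76}{55} + \frac{19}{9}\right) = 4 \cdot \frac{361}{495} = \frac{1444}{495}$)
$\left(-22175 - p\right) + \left(14251 + Z{\left(23 \right)}\right) = \left(-22175 - -22566\right) + \left(14251 + \frac{1444}{495}\right) = \left(-22175 + 22566\right) + \frac{7055689}{495} = 391 + \frac{7055689}{495} = \frac{7249234}{495}$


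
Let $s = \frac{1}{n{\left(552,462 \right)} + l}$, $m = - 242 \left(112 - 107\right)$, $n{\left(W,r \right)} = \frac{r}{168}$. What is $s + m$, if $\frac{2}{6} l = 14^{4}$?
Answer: $- \frac{557813626}{461003} \approx -1210.0$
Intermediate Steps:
$n{\left(W,r \right)} = \frac{r}{168}$ ($n{\left(W,r \right)} = r \frac{1}{168} = \frac{r}{168}$)
$m = -1210$ ($m = \left(-242\right) 5 = -1210$)
$l = 115248$ ($l = 3 \cdot 14^{4} = 3 \cdot 38416 = 115248$)
$s = \frac{4}{461003}$ ($s = \frac{1}{\frac{1}{168} \cdot 462 + 115248} = \frac{1}{\frac{11}{4} + 115248} = \frac{1}{\frac{461003}{4}} = \frac{4}{461003} \approx 8.6767 \cdot 10^{-6}$)
$s + m = \frac{4}{461003} - 1210 = - \frac{557813626}{461003}$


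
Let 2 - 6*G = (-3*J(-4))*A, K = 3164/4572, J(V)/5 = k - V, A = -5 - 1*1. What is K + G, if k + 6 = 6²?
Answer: -581758/1143 ≈ -508.97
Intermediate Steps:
A = -6 (A = -5 - 1 = -6)
k = 30 (k = -6 + 6² = -6 + 36 = 30)
J(V) = 150 - 5*V (J(V) = 5*(30 - V) = 150 - 5*V)
K = 791/1143 (K = 3164*(1/4572) = 791/1143 ≈ 0.69204)
G = -1529/3 (G = ⅓ - (-3*(150 - 5*(-4)))*(-6)/6 = ⅓ - (-3*(150 + 20))*(-6)/6 = ⅓ - (-3*170)*(-6)/6 = ⅓ - (-85)*(-6) = ⅓ - ⅙*3060 = ⅓ - 510 = -1529/3 ≈ -509.67)
K + G = 791/1143 - 1529/3 = -581758/1143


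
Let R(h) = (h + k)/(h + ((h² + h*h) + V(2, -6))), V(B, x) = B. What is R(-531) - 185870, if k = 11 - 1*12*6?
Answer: -104717857502/563393 ≈ -1.8587e+5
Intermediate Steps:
k = -61 (k = 11 - 12*6 = 11 - 72 = -61)
R(h) = (-61 + h)/(2 + h + 2*h²) (R(h) = (h - 61)/(h + ((h² + h*h) + 2)) = (-61 + h)/(h + ((h² + h²) + 2)) = (-61 + h)/(h + (2*h² + 2)) = (-61 + h)/(h + (2 + 2*h²)) = (-61 + h)/(2 + h + 2*h²))
R(-531) - 185870 = (-61 - 531)/(2 - 531 + 2*(-531)²) - 185870 = -592/(2 - 531 + 2*281961) - 185870 = -592/(2 - 531 + 563922) - 185870 = -592/563393 - 185870 = -104717857502/563393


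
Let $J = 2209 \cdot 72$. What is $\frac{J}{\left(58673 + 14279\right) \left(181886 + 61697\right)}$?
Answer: $\frac{19881}{2221233377} \approx 8.9504 \cdot 10^{-6}$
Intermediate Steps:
$J = 159048$
$\frac{J}{\left(58673 + 14279\right) \left(181886 + 61697\right)} = \frac{159048}{\left(58673 + 14279\right) \left(181886 + 61697\right)} = \frac{159048}{72952 \cdot 243583} = \frac{159048}{17769867016} = 159048 \cdot \frac{1}{17769867016} = \frac{19881}{2221233377}$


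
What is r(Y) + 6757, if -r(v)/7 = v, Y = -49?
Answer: 7100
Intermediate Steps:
r(v) = -7*v
r(Y) + 6757 = -7*(-49) + 6757 = 343 + 6757 = 7100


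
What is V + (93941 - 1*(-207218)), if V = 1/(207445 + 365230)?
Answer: 172466230326/572675 ≈ 3.0116e+5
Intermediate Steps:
V = 1/572675 ≈ 1.7462e-6
V + (93941 - 1*(-207218)) = 1/572675 + (93941 - 1*(-207218)) = 1/572675 + (93941 + 207218) = 1/572675 + 301159 = 172466230326/572675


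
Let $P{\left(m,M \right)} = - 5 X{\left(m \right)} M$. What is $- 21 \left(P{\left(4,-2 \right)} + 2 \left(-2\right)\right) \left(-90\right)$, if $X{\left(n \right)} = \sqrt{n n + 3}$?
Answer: $-7560 + 18900 \sqrt{19} \approx 74823.0$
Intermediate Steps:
$X{\left(n \right)} = \sqrt{3 + n^{2}}$ ($X{\left(n \right)} = \sqrt{n^{2} + 3} = \sqrt{3 + n^{2}}$)
$P{\left(m,M \right)} = - 5 M \sqrt{3 + m^{2}}$ ($P{\left(m,M \right)} = - 5 \sqrt{3 + m^{2}} M = - 5 M \sqrt{3 + m^{2}}$)
$- 21 \left(P{\left(4,-2 \right)} + 2 \left(-2\right)\right) \left(-90\right) = - 21 \left(\left(-5\right) \left(-2\right) \sqrt{3 + 4^{2}} + 2 \left(-2\right)\right) \left(-90\right) = - 21 \left(\left(-5\right) \left(-2\right) \sqrt{3 + 16} - 4\right) \left(-90\right) = - 21 \left(\left(-5\right) \left(-2\right) \sqrt{19} - 4\right) \left(-90\right) = - 21 \left(10 \sqrt{19} - 4\right) \left(-90\right) = - 21 \left(-4 + 10 \sqrt{19}\right) \left(-90\right) = \left(84 - 210 \sqrt{19}\right) \left(-90\right) = -7560 + 18900 \sqrt{19}$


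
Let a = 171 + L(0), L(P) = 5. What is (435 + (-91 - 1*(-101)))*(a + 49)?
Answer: 100125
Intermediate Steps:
a = 176 (a = 171 + 5 = 176)
(435 + (-91 - 1*(-101)))*(a + 49) = (435 + (-91 - 1*(-101)))*(176 + 49) = (435 + (-91 + 101))*225 = (435 + 10)*225 = 445*225 = 100125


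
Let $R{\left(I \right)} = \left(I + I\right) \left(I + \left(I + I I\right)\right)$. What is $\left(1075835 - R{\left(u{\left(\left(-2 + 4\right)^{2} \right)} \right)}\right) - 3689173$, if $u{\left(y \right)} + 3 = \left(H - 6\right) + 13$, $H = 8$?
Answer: $-2617370$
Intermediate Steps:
$u{\left(y \right)} = 12$ ($u{\left(y \right)} = -3 + \left(\left(8 - 6\right) + 13\right) = -3 + \left(2 + 13\right) = -3 + 15 = 12$)
$R{\left(I \right)} = 2 I \left(I^{2} + 2 I\right)$ ($R{\left(I \right)} = 2 I \left(I + \left(I + I^{2}\right)\right) = 2 I \left(I^{2} + 2 I\right)$)
$\left(1075835 - R{\left(u{\left(\left(-2 + 4\right)^{2} \right)} \right)}\right) - 3689173 = \left(1075835 - 2 \cdot 12^{2} \left(2 + 12\right)\right) - 3689173 = \left(1075835 - 2 \cdot 144 \cdot 14\right) - 3689173 = \left(1075835 - 4032\right) - 3689173 = 1071803 - 3689173 = -2617370$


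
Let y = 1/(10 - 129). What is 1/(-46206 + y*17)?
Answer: -7/323443 ≈ -2.1642e-5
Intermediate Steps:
y = -1/119 (y = 1/(-119) = -1/119 ≈ -0.0084034)
1/(-46206 + y*17) = 1/(-46206 - 1/119*17) = 1/(-46206 - ⅐) = 1/(-323443/7) = -7/323443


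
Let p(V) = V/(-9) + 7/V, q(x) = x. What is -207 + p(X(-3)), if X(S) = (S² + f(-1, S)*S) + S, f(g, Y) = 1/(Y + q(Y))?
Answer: -48355/234 ≈ -206.65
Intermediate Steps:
f(g, Y) = 1/(2*Y) (f(g, Y) = 1/(Y + Y) = 1/(2*Y))
X(S) = ½ + S + S² (X(S) = (S² + (1/(2*S))*S) + S = (S² + ½) + S = (½ + S²) + S = ½ + S + S²)
p(V) = 7/V - V/9 (p(V) = V*(-⅑) + 7/V = -V/9 + 7/V = 7/V - V/9)
-207 + p(X(-3)) = -207 + (7/(½ - 3 + (-3)²) - (½ - 3 + (-3)²)/9) = -207 + (7/(½ - 3 + 9) - (½ - 3 + 9)/9) = -207 + (7/(13/2) - ⅑*13/2) = -207 + (7*(2/13) - 13/18) = -207 + (14/13 - 13/18) = -207 + 83/234 = -48355/234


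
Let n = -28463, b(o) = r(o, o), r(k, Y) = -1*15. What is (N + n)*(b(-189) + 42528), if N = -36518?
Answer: -2762537253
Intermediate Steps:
r(k, Y) = -15
b(o) = -15
(N + n)*(b(-189) + 42528) = (-36518 - 28463)*(-15 + 42528) = -64981*42513 = -2762537253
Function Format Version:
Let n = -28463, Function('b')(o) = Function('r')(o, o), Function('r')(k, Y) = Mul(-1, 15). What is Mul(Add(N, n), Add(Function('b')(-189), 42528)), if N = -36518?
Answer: -2762537253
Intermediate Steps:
Function('r')(k, Y) = -15
Function('b')(o) = -15
Mul(Add(N, n), Add(Function('b')(-189), 42528)) = Mul(Add(-36518, -28463), Add(-15, 42528)) = Mul(-64981, 42513) = -2762537253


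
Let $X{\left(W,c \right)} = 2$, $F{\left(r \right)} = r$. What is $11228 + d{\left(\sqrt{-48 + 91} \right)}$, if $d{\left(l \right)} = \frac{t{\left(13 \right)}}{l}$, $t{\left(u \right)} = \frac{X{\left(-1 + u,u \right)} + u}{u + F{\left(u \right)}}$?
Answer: $11228 + \frac{15 \sqrt{43}}{1118} \approx 11228.0$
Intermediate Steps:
$t{\left(u \right)} = \frac{2 + u}{2 u}$ ($t{\left(u \right)} = \frac{2 + u}{u + u} = \frac{2 + u}{2 u}$)
$d{\left(l \right)} = \frac{15}{26 l}$ ($d{\left(l \right)} = \frac{\frac{1}{2} \cdot \frac{1}{13} \left(2 + 13\right)}{l} = \frac{\frac{1}{2} \cdot \frac{1}{13} \cdot 15}{l} = \frac{15}{26 l}$)
$11228 + d{\left(\sqrt{-48 + 91} \right)} = 11228 + \frac{15}{26 \sqrt{-48 + 91}} = 11228 + \frac{15}{26 \sqrt{43}} = 11228 + \frac{15 \frac{\sqrt{43}}{43}}{26} = 11228 + \frac{15 \sqrt{43}}{1118}$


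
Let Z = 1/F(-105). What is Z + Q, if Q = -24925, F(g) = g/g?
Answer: -24924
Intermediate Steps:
F(g) = 1
Z = 1 (Z = 1/1 = 1)
Z + Q = 1 - 24925 = -24924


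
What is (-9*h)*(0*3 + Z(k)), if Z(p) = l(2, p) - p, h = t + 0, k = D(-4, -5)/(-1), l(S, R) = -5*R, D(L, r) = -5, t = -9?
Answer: -2430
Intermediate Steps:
k = 5 (k = -5/(-1) = -5*(-1) = 5)
h = -9 (h = -9 + 0 = -9)
Z(p) = -6*p (Z(p) = -5*p - p = -6*p)
(-9*h)*(0*3 + Z(k)) = (-9*(-9))*(0*3 - 6*5) = 81*(0 - 30) = 81*(-30) = -2430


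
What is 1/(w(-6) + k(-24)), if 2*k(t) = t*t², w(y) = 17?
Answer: -1/6895 ≈ -0.00014503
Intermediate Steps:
k(t) = t³/2 (k(t) = (t*t²)/2 = t³/2)
1/(w(-6) + k(-24)) = 1/(17 + (½)*(-24)³) = 1/(17 + (½)*(-13824)) = 1/(17 - 6912) = 1/(-6895) = -1/6895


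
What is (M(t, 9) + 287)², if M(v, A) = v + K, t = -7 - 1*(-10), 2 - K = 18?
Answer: 75076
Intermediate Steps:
K = -16 (K = 2 - 1*18 = 2 - 18 = -16)
t = 3 (t = -7 + 10 = 3)
M(v, A) = -16 + v (M(v, A) = v - 16 = -16 + v)
(M(t, 9) + 287)² = ((-16 + 3) + 287)² = (-13 + 287)² = 274² = 75076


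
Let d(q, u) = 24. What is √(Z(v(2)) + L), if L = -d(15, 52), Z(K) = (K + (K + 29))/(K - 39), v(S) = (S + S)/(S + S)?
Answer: I*√35834/38 ≈ 4.9815*I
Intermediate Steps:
v(S) = 1 (v(S) = (2*S)/((2*S)) = (2*S)*(1/(2*S)) = 1)
Z(K) = (29 + 2*K)/(-39 + K) (Z(K) = (K + (29 + K))/(-39 + K) = (29 + 2*K)/(-39 + K))
L = -24 (L = -1*24 = -24)
√(Z(v(2)) + L) = √((29 + 2*1)/(-39 + 1) - 24) = √((29 + 2)/(-38) - 24) = √(-1/38*31 - 24) = √(-31/38 - 24) = √(-943/38) = I*√35834/38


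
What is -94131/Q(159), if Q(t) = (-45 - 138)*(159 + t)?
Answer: 10459/6466 ≈ 1.6175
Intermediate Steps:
Q(t) = -29097 - 183*t (Q(t) = -183*(159 + t) = -29097 - 183*t)
-94131/Q(159) = -94131/(-29097 - 183*159) = -94131/(-29097 - 29097) = -94131/(-58194) = -94131*(-1/58194) = 10459/6466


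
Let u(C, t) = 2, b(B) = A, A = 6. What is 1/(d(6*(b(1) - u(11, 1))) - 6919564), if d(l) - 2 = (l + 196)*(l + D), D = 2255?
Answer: -1/6418182 ≈ -1.5581e-7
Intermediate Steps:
b(B) = 6
d(l) = 2 + (196 + l)*(2255 + l) (d(l) = 2 + (l + 196)*(l + 2255) = 2 + (196 + l)*(2255 + l))
1/(d(6*(b(1) - u(11, 1))) - 6919564) = 1/((441982 + (6*(6 - 1*2))² + 2451*(6*(6 - 1*2))) - 6919564) = 1/((441982 + (6*(6 - 2))² + 2451*(6*(6 - 2))) - 6919564) = 1/((441982 + (6*4)² + 2451*(6*4)) - 6919564) = 1/((441982 + 24² + 2451*24) - 6919564) = 1/((441982 + 576 + 58824) - 6919564) = 1/(501382 - 6919564) = 1/(-6418182) = -1/6418182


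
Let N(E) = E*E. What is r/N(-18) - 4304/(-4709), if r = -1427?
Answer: -5325247/1525716 ≈ -3.4903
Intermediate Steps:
N(E) = E²
r/N(-18) - 4304/(-4709) = -1427/((-18)²) - 4304/(-4709) = -1427/324 - 4304*(-1/4709) = -1427*1/324 + 4304/4709 = -1427/324 + 4304/4709 = -5325247/1525716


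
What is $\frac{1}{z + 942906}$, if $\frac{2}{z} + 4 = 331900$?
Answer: $\frac{165948}{156473364889} \approx 1.0606 \cdot 10^{-6}$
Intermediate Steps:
$z = \frac{1}{165948}$ ($z = \frac{2}{-4 + 331900} = \frac{2}{331896} = 2 \cdot \frac{1}{331896} = \frac{1}{165948} \approx 6.026 \cdot 10^{-6}$)
$\frac{1}{z + 942906} = \frac{1}{\frac{1}{165948} + 942906} = \frac{1}{\frac{156473364889}{165948}} = \frac{165948}{156473364889}$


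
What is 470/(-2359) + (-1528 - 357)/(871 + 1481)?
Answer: -793165/792624 ≈ -1.0007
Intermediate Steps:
470/(-2359) + (-1528 - 357)/(871 + 1481) = 470*(-1/2359) - 1885/2352 = -470/2359 - 1885*1/2352 = -470/2359 - 1885/2352 = -793165/792624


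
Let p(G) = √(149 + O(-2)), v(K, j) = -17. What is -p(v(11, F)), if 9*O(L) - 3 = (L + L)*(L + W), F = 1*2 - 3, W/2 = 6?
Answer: -2*√326/3 ≈ -12.037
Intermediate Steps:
W = 12 (W = 2*6 = 12)
F = -1 (F = 2 - 3 = -1)
O(L) = ⅓ + 2*L*(12 + L)/9 (O(L) = ⅓ + ((L + L)*(L + 12))/9 = ⅓ + ((2*L)*(12 + L))/9 = ⅓ + (2*L*(12 + L))/9 = ⅓ + 2*L*(12 + L)/9)
p(G) = 2*√326/3 (p(G) = √(149 + (⅓ + (2/9)*(-2)² + (8/3)*(-2))) = √(149 + (⅓ + (2/9)*4 - 16/3)) = √(149 + (⅓ + 8/9 - 16/3)) = √(149 - 37/9) = √(1304/9) = 2*√326/3)
-p(v(11, F)) = -2*√326/3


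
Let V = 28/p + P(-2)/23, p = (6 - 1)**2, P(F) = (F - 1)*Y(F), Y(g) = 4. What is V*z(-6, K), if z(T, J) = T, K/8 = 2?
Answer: -2064/575 ≈ -3.5896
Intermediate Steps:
K = 16 (K = 8*2 = 16)
P(F) = -4 + 4*F (P(F) = (F - 1)*4 = (-1 + F)*4 = -4 + 4*F)
p = 25 (p = 5**2 = 25)
V = 344/575 (V = 28/25 + (-4 + 4*(-2))/23 = 28*(1/25) + (-4 - 8)*(1/23) = 28/25 - 12*1/23 = 28/25 - 12/23 = 344/575 ≈ 0.59826)
V*z(-6, K) = (344/575)*(-6) = -2064/575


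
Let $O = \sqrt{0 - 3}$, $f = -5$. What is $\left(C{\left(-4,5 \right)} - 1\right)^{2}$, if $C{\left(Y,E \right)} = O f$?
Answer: $-74 + 10 i \sqrt{3} \approx -74.0 + 17.32 i$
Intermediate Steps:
$O = i \sqrt{3}$ ($O = \sqrt{-3} = i \sqrt{3} \approx 1.732 i$)
$C{\left(Y,E \right)} = - 5 i \sqrt{3}$ ($C{\left(Y,E \right)} = i \sqrt{3} \left(-5\right) = - 5 i \sqrt{3}$)
$\left(C{\left(-4,5 \right)} - 1\right)^{2} = \left(- 5 i \sqrt{3} - 1\right)^{2} = \left(-1 - 5 i \sqrt{3}\right)^{2}$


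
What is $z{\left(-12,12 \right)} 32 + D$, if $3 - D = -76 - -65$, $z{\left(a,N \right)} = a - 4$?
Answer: $-498$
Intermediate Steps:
$z{\left(a,N \right)} = -4 + a$
$D = 14$ ($D = 3 - \left(-76 - -65\right) = 3 - \left(-76 + 65\right) = 3 - -11 = 3 + 11 = 14$)
$z{\left(-12,12 \right)} 32 + D = \left(-4 - 12\right) 32 + 14 = \left(-16\right) 32 + 14 = -512 + 14 = -498$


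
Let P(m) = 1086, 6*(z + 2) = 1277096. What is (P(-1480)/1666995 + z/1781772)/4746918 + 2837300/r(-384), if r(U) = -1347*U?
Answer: 138902777179302006826687/25322378091504775981920 ≈ 5.4854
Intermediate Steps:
z = 638542/3 (z = -2 + (1/6)*1277096 = -2 + 638548/3 = 638542/3 ≈ 2.1285e+5)
(P(-1480)/1666995 + z/1781772)/4746918 + 2837300/r(-384) = (1086/1666995 + (638542/3)/1781772)/4746918 + 2837300/((-1347*(-384))) = (1086*(1/1666995) + (638542/3)*(1/1781772))*(1/4746918) + 2837300/517248 = (362/555665 + 319271/2672658)*(1/4746918) + 2837300*(1/517248) = (178375222411/1485102507570)*(1/4746918) + 709325/129312 = 178375222411/7049659825029169260 + 709325/129312 = 138902777179302006826687/25322378091504775981920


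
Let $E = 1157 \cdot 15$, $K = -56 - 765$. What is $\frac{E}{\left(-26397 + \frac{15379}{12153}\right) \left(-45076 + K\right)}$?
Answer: $\frac{70305105}{4907725851238} \approx 1.4325 \cdot 10^{-5}$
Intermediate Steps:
$K = -821$ ($K = -56 - 765 = -821$)
$E = 17355$
$\frac{E}{\left(-26397 + \frac{15379}{12153}\right) \left(-45076 + K\right)} = \frac{17355}{\left(-26397 + \frac{15379}{12153}\right) \left(-45076 - 821\right)} = \frac{17355}{\left(-26397 + 15379 \cdot \frac{1}{12153}\right) \left(-45897\right)} = \frac{17355}{\left(-26397 + \frac{15379}{12153}\right) \left(-45897\right)} = \frac{17355}{\left(- \frac{320787362}{12153}\right) \left(-45897\right)} = \frac{17355}{\frac{4907725851238}{4051}} = 17355 \cdot \frac{4051}{4907725851238} = \frac{70305105}{4907725851238}$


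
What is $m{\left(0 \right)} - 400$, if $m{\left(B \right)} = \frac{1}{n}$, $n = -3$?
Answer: $- \frac{1201}{3} \approx -400.33$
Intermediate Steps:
$m{\left(B \right)} = - \frac{1}{3}$ ($m{\left(B \right)} = \frac{1}{-3} = - \frac{1}{3}$)
$m{\left(0 \right)} - 400 = - \frac{1}{3} - 400 = - \frac{1201}{3}$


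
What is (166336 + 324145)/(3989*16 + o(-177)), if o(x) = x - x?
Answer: 490481/63824 ≈ 7.6849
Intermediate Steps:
o(x) = 0
(166336 + 324145)/(3989*16 + o(-177)) = (166336 + 324145)/(3989*16 + 0) = 490481/(63824 + 0) = 490481/63824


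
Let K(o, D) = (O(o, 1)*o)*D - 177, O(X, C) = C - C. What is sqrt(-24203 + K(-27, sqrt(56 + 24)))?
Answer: 2*I*sqrt(6095) ≈ 156.14*I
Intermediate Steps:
O(X, C) = 0
K(o, D) = -177 (K(o, D) = (0*o)*D - 177 = 0*D - 177 = 0 - 177 = -177)
sqrt(-24203 + K(-27, sqrt(56 + 24))) = sqrt(-24203 - 177) = sqrt(-24380) = 2*I*sqrt(6095)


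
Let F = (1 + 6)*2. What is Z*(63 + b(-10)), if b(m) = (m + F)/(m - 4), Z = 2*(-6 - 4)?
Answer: -8780/7 ≈ -1254.3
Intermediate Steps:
F = 14 (F = 7*2 = 14)
Z = -20 (Z = 2*(-10) = -20)
b(m) = (14 + m)/(-4 + m) (b(m) = (m + 14)/(m - 4) = (14 + m)/(-4 + m))
Z*(63 + b(-10)) = -20*(63 + (14 - 10)/(-4 - 10)) = -20*(63 + 4/(-14)) = -20*(63 - 1/14*4) = -20*(63 - 2/7) = -20*439/7 = -8780/7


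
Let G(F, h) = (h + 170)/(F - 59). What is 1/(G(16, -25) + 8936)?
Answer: 43/384103 ≈ 0.00011195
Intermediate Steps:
G(F, h) = (170 + h)/(-59 + F)
1/(G(16, -25) + 8936) = 1/((170 - 25)/(-59 + 16) + 8936) = 1/(145/(-43) + 8936) = 1/(-1/43*145 + 8936) = 1/(-145/43 + 8936) = 1/(384103/43) = 43/384103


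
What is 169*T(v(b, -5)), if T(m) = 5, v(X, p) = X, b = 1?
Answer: 845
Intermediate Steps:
169*T(v(b, -5)) = 169*5 = 845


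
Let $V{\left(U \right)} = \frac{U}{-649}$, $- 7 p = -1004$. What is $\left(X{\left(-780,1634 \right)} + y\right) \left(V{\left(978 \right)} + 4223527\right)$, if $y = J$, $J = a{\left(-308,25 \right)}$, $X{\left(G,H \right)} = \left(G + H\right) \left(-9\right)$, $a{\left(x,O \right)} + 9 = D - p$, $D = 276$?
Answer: $- \frac{145103919098165}{4543} \approx -3.194 \cdot 10^{10}$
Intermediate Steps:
$p = \frac{1004}{7}$ ($p = \left(- \frac{1}{7}\right) \left(-1004\right) = \frac{1004}{7} \approx 143.43$)
$a{\left(x,O \right)} = \frac{865}{7}$ ($a{\left(x,O \right)} = -9 + \left(276 - \frac{1004}{7}\right) = -9 + \frac{928}{7} = \frac{865}{7}$)
$V{\left(U \right)} = - \frac{U}{649}$ ($V{\left(U \right)} = U \left(- \frac{1}{649}\right) = - \frac{U}{649}$)
$X{\left(G,H \right)} = - 9 G - 9 H$
$J = \frac{865}{7} \approx 123.57$
$y = \frac{865}{7} \approx 123.57$
$\left(X{\left(-780,1634 \right)} + y\right) \left(V{\left(978 \right)} + 4223527\right) = \left(\left(\left(-9\right) \left(-780\right) - 14706\right) + \frac{865}{7}\right) \left(\left(- \frac{1}{649}\right) 978 + 4223527\right) = \left(\left(7020 - 14706\right) + \frac{865}{7}\right) \left(- \frac{978}{649} + 4223527\right) = \left(-7686 + \frac{865}{7}\right) \frac{2741068045}{649} = \left(- \frac{52937}{7}\right) \frac{2741068045}{649} = - \frac{145103919098165}{4543}$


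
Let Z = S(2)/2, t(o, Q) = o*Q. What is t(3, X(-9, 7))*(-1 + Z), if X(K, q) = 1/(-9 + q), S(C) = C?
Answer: 0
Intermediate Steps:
t(o, Q) = Q*o
Z = 1 (Z = 2/2 = 2*(½) = 1)
t(3, X(-9, 7))*(-1 + Z) = (3/(-9 + 7))*(-1 + 1) = (3/(-2))*0 = -½*3*0 = -3/2*0 = 0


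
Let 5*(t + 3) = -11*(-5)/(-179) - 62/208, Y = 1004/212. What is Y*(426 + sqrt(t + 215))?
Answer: 106926/53 + 753*sqrt(50991527730)/2466620 ≈ 2086.4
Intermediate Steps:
Y = 251/53 (Y = 1004*(1/212) = 251/53 ≈ 4.7358)
t = -290509/93080 (t = -3 + (-11*(-5)/(-179) - 62/208)/5 = -3 + (55*(-1/179) - 62*1/208)/5 = -3 + (-55/179 - 31/104)/5 = -3 + (1/5)*(-11269/18616) = -3 - 11269/93080 = -290509/93080 ≈ -3.1211)
Y*(426 + sqrt(t + 215)) = 251*(426 + sqrt(-290509/93080 + 215))/53 = 251*(426 + sqrt(19721691/93080))/53 = 251*(426 + 3*sqrt(50991527730)/46540)/53 = 106926/53 + 753*sqrt(50991527730)/2466620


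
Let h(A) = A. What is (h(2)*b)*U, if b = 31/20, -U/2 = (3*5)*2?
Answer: -186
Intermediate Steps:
U = -60 (U = -2*3*5*2 = -30*2 = -2*30 = -60)
b = 31/20 (b = 31*(1/20) = 31/20 ≈ 1.5500)
(h(2)*b)*U = (2*(31/20))*(-60) = (31/10)*(-60) = -186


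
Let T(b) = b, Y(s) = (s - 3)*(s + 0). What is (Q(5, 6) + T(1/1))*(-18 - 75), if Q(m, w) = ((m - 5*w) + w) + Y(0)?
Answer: 1674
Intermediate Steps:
Y(s) = s*(-3 + s) (Y(s) = (-3 + s)*s = s*(-3 + s))
Q(m, w) = m - 4*w (Q(m, w) = ((m - 5*w) + w) + 0*(-3 + 0) = (m - 4*w) + 0*(-3) = (m - 4*w) + 0 = m - 4*w)
(Q(5, 6) + T(1/1))*(-18 - 75) = ((5 - 4*6) + 1/1)*(-18 - 75) = ((5 - 24) + 1)*(-93) = (-19 + 1)*(-93) = -18*(-93) = 1674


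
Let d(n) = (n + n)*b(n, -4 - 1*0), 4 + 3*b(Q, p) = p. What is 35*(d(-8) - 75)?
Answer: -3395/3 ≈ -1131.7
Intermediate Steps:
b(Q, p) = -4/3 + p/3
d(n) = -16*n/3 (d(n) = (n + n)*(-4/3 + (-4 - 1*0)/3) = (2*n)*(-4/3 + (-4 + 0)/3) = (2*n)*(-4/3 + (⅓)*(-4)) = (2*n)*(-4/3 - 4/3) = (2*n)*(-8/3) = -16*n/3)
35*(d(-8) - 75) = 35*(-16/3*(-8) - 75) = 35*(128/3 - 75) = 35*(-97/3) = -3395/3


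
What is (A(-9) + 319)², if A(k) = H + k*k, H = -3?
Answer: 157609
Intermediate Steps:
A(k) = -3 + k² (A(k) = -3 + k*k = -3 + k²)
(A(-9) + 319)² = ((-3 + (-9)²) + 319)² = ((-3 + 81) + 319)² = (78 + 319)² = 397² = 157609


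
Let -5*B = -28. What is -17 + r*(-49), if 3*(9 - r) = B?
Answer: -5498/15 ≈ -366.53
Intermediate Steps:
B = 28/5 (B = -⅕*(-28) = 28/5 ≈ 5.6000)
r = 107/15 (r = 9 - ⅓*28/5 = 9 - 28/15 = 107/15 ≈ 7.1333)
-17 + r*(-49) = -17 + (107/15)*(-49) = -17 - 5243/15 = -5498/15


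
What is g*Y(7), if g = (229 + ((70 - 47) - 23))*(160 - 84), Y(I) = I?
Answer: 121828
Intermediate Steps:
g = 17404 (g = (229 + (23 - 23))*76 = (229 + 0)*76 = 229*76 = 17404)
g*Y(7) = 17404*7 = 121828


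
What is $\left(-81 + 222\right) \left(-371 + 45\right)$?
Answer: $-45966$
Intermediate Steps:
$\left(-81 + 222\right) \left(-371 + 45\right) = 141 \left(-326\right) = -45966$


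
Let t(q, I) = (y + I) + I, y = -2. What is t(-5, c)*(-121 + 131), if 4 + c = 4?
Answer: -20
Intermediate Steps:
c = 0 (c = -4 + 4 = 0)
t(q, I) = -2 + 2*I (t(q, I) = (-2 + I) + I = -2 + 2*I)
t(-5, c)*(-121 + 131) = (-2 + 2*0)*(-121 + 131) = (-2 + 0)*10 = -2*10 = -20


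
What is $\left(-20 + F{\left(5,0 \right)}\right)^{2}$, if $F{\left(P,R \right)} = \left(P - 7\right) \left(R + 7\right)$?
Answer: $1156$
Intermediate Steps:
$F{\left(P,R \right)} = \left(-7 + P\right) \left(7 + R\right)$
$\left(-20 + F{\left(5,0 \right)}\right)^{2} = \left(-20 + \left(-49 - 0 + 7 \cdot 5 + 5 \cdot 0\right)\right)^{2} = \left(-20 + \left(-49 + 0 + 35 + 0\right)\right)^{2} = \left(-20 - 14\right)^{2} = \left(-34\right)^{2} = 1156$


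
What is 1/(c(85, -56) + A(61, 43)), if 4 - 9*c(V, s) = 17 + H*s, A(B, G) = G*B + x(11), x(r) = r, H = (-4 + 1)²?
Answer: 9/24197 ≈ 0.00037195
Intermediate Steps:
H = 9 (H = (-3)² = 9)
A(B, G) = 11 + B*G (A(B, G) = G*B + 11 = B*G + 11 = 11 + B*G)
c(V, s) = -13/9 - s (c(V, s) = 4/9 - (17 + 9*s)/9 = 4/9 + (-17/9 - s) = -13/9 - s)
1/(c(85, -56) + A(61, 43)) = 1/((-13/9 - 1*(-56)) + (11 + 61*43)) = 1/((-13/9 + 56) + (11 + 2623)) = 1/(491/9 + 2634) = 1/(24197/9) = 9/24197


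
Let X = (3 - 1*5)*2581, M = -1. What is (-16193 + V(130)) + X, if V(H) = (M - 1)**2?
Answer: -21351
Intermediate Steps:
X = -5162 (X = (3 - 5)*2581 = -2*2581 = -5162)
V(H) = 4 (V(H) = (-1 - 1)**2 = (-2)**2 = 4)
(-16193 + V(130)) + X = (-16193 + 4) - 5162 = -16189 - 5162 = -21351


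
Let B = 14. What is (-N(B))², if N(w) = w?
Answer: 196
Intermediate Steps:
(-N(B))² = (-1*14)² = (-14)² = 196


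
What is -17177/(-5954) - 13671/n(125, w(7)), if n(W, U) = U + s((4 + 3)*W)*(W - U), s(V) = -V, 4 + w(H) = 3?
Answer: 1975178561/656434454 ≈ 3.0089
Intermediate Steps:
w(H) = -1 (w(H) = -4 + 3 = -1)
n(W, U) = U - 7*W*(W - U) (n(W, U) = U + (-(4 + 3)*W)*(W - U) = U + (-7*W)*(W - U) = U - 7*W*(W - U))
-17177/(-5954) - 13671/n(125, w(7)) = -17177/(-5954) - 13671/(-1 - 7*125² + 7*(-1)*125) = -17177*(-1/5954) - 13671/(-1 - 7*15625 - 875) = 17177/5954 - 13671/(-1 - 109375 - 875) = 17177/5954 - 13671/(-110251) = 17177/5954 - 13671*(-1/110251) = 17177/5954 + 13671/110251 = 1975178561/656434454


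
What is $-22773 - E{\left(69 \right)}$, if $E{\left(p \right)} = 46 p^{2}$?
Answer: $-241779$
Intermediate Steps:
$-22773 - E{\left(69 \right)} = -22773 - 46 \cdot 69^{2} = -22773 - 46 \cdot 4761 = -22773 - 219006 = -241779$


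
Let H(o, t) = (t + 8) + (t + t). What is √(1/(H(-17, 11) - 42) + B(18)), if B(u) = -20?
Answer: I*√21 ≈ 4.5826*I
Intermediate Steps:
H(o, t) = 8 + 3*t (H(o, t) = (8 + t) + 2*t = 8 + 3*t)
√(1/(H(-17, 11) - 42) + B(18)) = √(1/((8 + 3*11) - 42) - 20) = √(1/((8 + 33) - 42) - 20) = √(1/(41 - 42) - 20) = √(1/(-1) - 20) = √(-1 - 20) = √(-21) = I*√21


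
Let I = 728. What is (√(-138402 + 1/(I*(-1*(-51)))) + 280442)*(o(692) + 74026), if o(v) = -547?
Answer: 20606597718 + 3499*I*√47696387321310/884 ≈ 2.0607e+10 + 2.7336e+7*I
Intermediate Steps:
(√(-138402 + 1/(I*(-1*(-51)))) + 280442)*(o(692) + 74026) = (√(-138402 + 1/(728*(-1*(-51)))) + 280442)*(-547 + 74026) = (√(-138402 + 1/(728*51)) + 280442)*73479 = (√(-138402 + 1/37128) + 280442)*73479 = (√(-5138589455/37128) + 280442)*73479 = (I*√47696387321310/18564 + 280442)*73479 = (280442 + I*√47696387321310/18564)*73479 = 20606597718 + 3499*I*√47696387321310/884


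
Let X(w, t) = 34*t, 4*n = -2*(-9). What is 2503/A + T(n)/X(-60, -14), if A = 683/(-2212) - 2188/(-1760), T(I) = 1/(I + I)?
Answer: 869694707093/324671508 ≈ 2678.7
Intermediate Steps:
n = 9/2 (n = (-2*(-9))/4 = (¼)*18 = 9/2 ≈ 4.5000)
T(I) = 1/(2*I)
A = 227361/243320 (A = 683*(-1/2212) - 2188*(-1/1760) = -683/2212 + 547/440 = 227361/243320 ≈ 0.93441)
2503/A + T(n)/X(-60, -14) = 2503/(227361/243320) + (1/(2*(9/2)))/((34*(-14))) = 2503*(243320/227361) + ((½)*(2/9))/(-476) = 609029960/227361 + (⅑)*(-1/476) = 609029960/227361 - 1/4284 = 869694707093/324671508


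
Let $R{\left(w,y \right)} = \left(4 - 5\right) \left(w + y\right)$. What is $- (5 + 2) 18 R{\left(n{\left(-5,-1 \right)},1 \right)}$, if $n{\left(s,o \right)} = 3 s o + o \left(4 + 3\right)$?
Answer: $1134$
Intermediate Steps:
$n{\left(s,o \right)} = 7 o + 3 o s$ ($n{\left(s,o \right)} = 3 o s + o 7 = 3 o s + 7 o = 7 o + 3 o s$)
$R{\left(w,y \right)} = - w - y$ ($R{\left(w,y \right)} = - (w + y) = - w - y$)
$- (5 + 2) 18 R{\left(n{\left(-5,-1 \right)},1 \right)} = - (5 + 2) 18 \left(- \left(-1\right) \left(7 + 3 \left(-5\right)\right) - 1\right) = \left(-1\right) 7 \cdot 18 \left(- \left(-1\right) \left(7 - 15\right) - 1\right) = \left(-7\right) 18 \left(- \left(-1\right) \left(-8\right) - 1\right) = - 126 \left(\left(-1\right) 8 - 1\right) = - 126 \left(-8 - 1\right) = \left(-126\right) \left(-9\right) = 1134$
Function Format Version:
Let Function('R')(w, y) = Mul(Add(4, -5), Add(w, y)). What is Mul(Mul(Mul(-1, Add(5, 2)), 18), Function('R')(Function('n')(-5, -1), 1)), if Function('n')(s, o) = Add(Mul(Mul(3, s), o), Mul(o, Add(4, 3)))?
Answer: 1134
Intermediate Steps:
Function('n')(s, o) = Add(Mul(7, o), Mul(3, o, s)) (Function('n')(s, o) = Add(Mul(3, o, s), Mul(o, 7)) = Add(Mul(3, o, s), Mul(7, o)) = Add(Mul(7, o), Mul(3, o, s)))
Function('R')(w, y) = Add(Mul(-1, w), Mul(-1, y)) (Function('R')(w, y) = Mul(-1, Add(w, y)) = Add(Mul(-1, w), Mul(-1, y)))
Mul(Mul(Mul(-1, Add(5, 2)), 18), Function('R')(Function('n')(-5, -1), 1)) = Mul(Mul(Mul(-1, Add(5, 2)), 18), Add(Mul(-1, Mul(-1, Add(7, Mul(3, -5)))), Mul(-1, 1))) = Mul(Mul(Mul(-1, 7), 18), Add(Mul(-1, Mul(-1, Add(7, -15))), -1)) = Mul(Mul(-7, 18), Add(Mul(-1, Mul(-1, -8)), -1)) = Mul(-126, Add(Mul(-1, 8), -1)) = Mul(-126, Add(-8, -1)) = Mul(-126, -9) = 1134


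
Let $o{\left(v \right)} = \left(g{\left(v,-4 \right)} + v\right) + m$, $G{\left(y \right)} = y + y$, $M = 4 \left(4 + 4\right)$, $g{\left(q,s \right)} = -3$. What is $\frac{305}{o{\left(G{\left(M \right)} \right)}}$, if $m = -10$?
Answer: $\frac{305}{51} \approx 5.9804$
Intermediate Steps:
$M = 32$ ($M = 4 \cdot 8 = 32$)
$G{\left(y \right)} = 2 y$
$o{\left(v \right)} = -13 + v$ ($o{\left(v \right)} = \left(-3 + v\right) - 10 = -13 + v$)
$\frac{305}{o{\left(G{\left(M \right)} \right)}} = \frac{305}{-13 + 2 \cdot 32} = \frac{305}{-13 + 64} = \frac{305}{51}$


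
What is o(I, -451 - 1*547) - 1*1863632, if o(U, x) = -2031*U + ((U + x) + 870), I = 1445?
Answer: -4797110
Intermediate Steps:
o(U, x) = 870 + x - 2030*U (o(U, x) = -2031*U + (870 + U + x) = 870 + x - 2030*U)
o(I, -451 - 1*547) - 1*1863632 = (870 + (-451 - 1*547) - 2030*1445) - 1*1863632 = (870 + (-451 - 547) - 2933350) - 1863632 = (870 - 998 - 2933350) - 1863632 = -2933478 - 1863632 = -4797110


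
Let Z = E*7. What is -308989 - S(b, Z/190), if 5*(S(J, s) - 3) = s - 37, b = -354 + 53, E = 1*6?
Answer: -146767706/475 ≈ -3.0898e+5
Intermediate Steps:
E = 6
Z = 42 (Z = 6*7 = 42)
b = -301
S(J, s) = -22/5 + s/5 (S(J, s) = 3 + (s - 37)/5 = 3 + (-37 + s)/5 = 3 + (-37/5 + s/5) = -22/5 + s/5)
-308989 - S(b, Z/190) = -308989 - (-22/5 + (42/190)/5) = -308989 - (-22/5 + (42*(1/190))/5) = -308989 - (-22/5 + (⅕)*(21/95)) = -308989 - (-22/5 + 21/475) = -308989 - 1*(-2069/475) = -308989 + 2069/475 = -146767706/475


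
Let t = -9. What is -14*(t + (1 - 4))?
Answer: 168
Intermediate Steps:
-14*(t + (1 - 4)) = -14*(-9 + (1 - 4)) = -14*(-9 - 3) = -14*(-12) = 168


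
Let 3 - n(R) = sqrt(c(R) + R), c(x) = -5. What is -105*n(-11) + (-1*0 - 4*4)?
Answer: -331 + 420*I ≈ -331.0 + 420.0*I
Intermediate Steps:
n(R) = 3 - sqrt(-5 + R)
-105*n(-11) + (-1*0 - 4*4) = -105*(3 - sqrt(-5 - 11)) + (-1*0 - 4*4) = -105*(3 - sqrt(-16)) + (0 - 16) = -105*(3 - 4*I) - 16 = (-315 + 420*I) - 16 = -331 + 420*I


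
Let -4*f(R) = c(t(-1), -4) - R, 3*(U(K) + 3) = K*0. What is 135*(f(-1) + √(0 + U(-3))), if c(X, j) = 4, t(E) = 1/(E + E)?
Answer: -675/4 + 135*I*√3 ≈ -168.75 + 233.83*I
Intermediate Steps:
t(E) = 1/(2*E)
U(K) = -3 (U(K) = -3 + (K*0)/3 = -3 + (⅓)*0 = -3 + 0 = -3)
f(R) = -1 + R/4 (f(R) = -(4 - R)/4 = -1 + R/4)
135*(f(-1) + √(0 + U(-3))) = 135*((-1 + (¼)*(-1)) + √(0 - 3)) = 135*((-1 - ¼) + √(-3)) = 135*(-5/4 + I*√3) = -675/4 + 135*I*√3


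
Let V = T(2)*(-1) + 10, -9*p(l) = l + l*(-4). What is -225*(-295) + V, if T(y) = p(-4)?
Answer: 199159/3 ≈ 66386.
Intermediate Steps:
p(l) = l/3 (p(l) = -(l + l*(-4))/9 = -(l - 4*l)/9 = -(-1)*l/3 = l/3)
T(y) = -4/3 (T(y) = (⅓)*(-4) = -4/3)
V = 34/3 (V = -4/3*(-1) + 10 = 4/3 + 10 = 34/3 ≈ 11.333)
-225*(-295) + V = -225*(-295) + 34/3 = 66375 + 34/3 = 199159/3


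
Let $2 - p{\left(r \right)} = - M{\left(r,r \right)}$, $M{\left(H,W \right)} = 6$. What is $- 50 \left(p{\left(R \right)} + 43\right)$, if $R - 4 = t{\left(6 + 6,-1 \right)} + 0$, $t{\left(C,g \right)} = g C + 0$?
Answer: $-2550$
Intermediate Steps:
$t{\left(C,g \right)} = C g$ ($t{\left(C,g \right)} = C g + 0 = C g$)
$R = -8$ ($R = 4 + \left(\left(6 + 6\right) \left(-1\right) + 0\right) = 4 + \left(12 \left(-1\right) + 0\right) = 4 + \left(-12 + 0\right) = 4 - 12 = -8$)
$p{\left(r \right)} = 8$ ($p{\left(r \right)} = 2 - \left(-1\right) 6 = 2 - -6 = 2 + 6 = 8$)
$- 50 \left(p{\left(R \right)} + 43\right) = - 50 \left(8 + 43\right) = \left(-50\right) 51 = -2550$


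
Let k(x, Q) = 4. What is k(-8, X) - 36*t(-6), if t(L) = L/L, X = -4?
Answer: -32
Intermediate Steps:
t(L) = 1
k(-8, X) - 36*t(-6) = 4 - 36*1 = 4 - 36 = -32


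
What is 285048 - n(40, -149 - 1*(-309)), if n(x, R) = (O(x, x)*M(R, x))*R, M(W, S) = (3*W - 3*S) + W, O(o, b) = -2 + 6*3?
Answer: -1046152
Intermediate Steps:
O(o, b) = 16 (O(o, b) = -2 + 18 = 16)
M(W, S) = -3*S + 4*W (M(W, S) = (-3*S + 3*W) + W = -3*S + 4*W)
n(x, R) = R*(-48*x + 64*R) (n(x, R) = (16*(-3*x + 4*R))*R = (-48*x + 64*R)*R = R*(-48*x + 64*R))
285048 - n(40, -149 - 1*(-309)) = 285048 - 16*(-149 - 1*(-309))*(-3*40 + 4*(-149 - 1*(-309))) = 285048 - 16*(-149 + 309)*(-120 + 4*(-149 + 309)) = 285048 - 16*160*(-120 + 4*160) = 285048 - 16*160*(-120 + 640) = 285048 - 16*160*520 = 285048 - 1*1331200 = 285048 - 1331200 = -1046152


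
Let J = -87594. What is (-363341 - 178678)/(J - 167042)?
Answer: 542019/254636 ≈ 2.1286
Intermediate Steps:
(-363341 - 178678)/(J - 167042) = (-363341 - 178678)/(-87594 - 167042) = -542019/(-254636) = -542019*(-1/254636) = 542019/254636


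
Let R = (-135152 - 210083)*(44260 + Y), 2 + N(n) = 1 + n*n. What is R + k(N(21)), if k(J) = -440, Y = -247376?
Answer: 70122751820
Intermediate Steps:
N(n) = -1 + n**2 (N(n) = -2 + (1 + n*n) = -2 + (1 + n**2) = -1 + n**2)
R = 70122752260 (R = (-135152 - 210083)*(44260 - 247376) = -345235*(-203116) = 70122752260)
R + k(N(21)) = 70122752260 - 440 = 70122751820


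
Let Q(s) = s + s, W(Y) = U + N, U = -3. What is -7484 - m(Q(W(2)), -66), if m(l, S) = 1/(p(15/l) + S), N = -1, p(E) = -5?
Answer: -531363/71 ≈ -7484.0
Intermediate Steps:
W(Y) = -4 (W(Y) = -3 - 1 = -4)
Q(s) = 2*s
m(l, S) = 1/(-5 + S)
-7484 - m(Q(W(2)), -66) = -7484 - 1/(-5 - 66) = -7484 - 1/(-71) = -7484 - 1*(-1/71) = -7484 + 1/71 = -531363/71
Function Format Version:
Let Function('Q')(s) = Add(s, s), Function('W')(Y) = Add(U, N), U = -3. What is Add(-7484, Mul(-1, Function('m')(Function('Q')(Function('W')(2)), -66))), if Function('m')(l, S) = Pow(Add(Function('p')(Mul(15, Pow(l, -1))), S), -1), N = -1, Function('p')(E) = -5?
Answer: Rational(-531363, 71) ≈ -7484.0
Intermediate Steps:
Function('W')(Y) = -4 (Function('W')(Y) = Add(-3, -1) = -4)
Function('Q')(s) = Mul(2, s)
Function('m')(l, S) = Pow(Add(-5, S), -1)
Add(-7484, Mul(-1, Function('m')(Function('Q')(Function('W')(2)), -66))) = Add(-7484, Mul(-1, Pow(Add(-5, -66), -1))) = Add(-7484, Mul(-1, Pow(-71, -1))) = Add(-7484, Mul(-1, Rational(-1, 71))) = Add(-7484, Rational(1, 71)) = Rational(-531363, 71)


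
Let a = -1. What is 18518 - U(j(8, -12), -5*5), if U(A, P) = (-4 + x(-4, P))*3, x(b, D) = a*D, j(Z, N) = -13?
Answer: 18455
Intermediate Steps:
x(b, D) = -D
U(A, P) = -12 - 3*P (U(A, P) = (-4 - P)*3 = -12 - 3*P)
18518 - U(j(8, -12), -5*5) = 18518 - (-12 - (-15)*5) = 18518 - (-12 - 3*(-25)) = 18518 - (-12 + 75) = 18518 - 1*63 = 18518 - 63 = 18455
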